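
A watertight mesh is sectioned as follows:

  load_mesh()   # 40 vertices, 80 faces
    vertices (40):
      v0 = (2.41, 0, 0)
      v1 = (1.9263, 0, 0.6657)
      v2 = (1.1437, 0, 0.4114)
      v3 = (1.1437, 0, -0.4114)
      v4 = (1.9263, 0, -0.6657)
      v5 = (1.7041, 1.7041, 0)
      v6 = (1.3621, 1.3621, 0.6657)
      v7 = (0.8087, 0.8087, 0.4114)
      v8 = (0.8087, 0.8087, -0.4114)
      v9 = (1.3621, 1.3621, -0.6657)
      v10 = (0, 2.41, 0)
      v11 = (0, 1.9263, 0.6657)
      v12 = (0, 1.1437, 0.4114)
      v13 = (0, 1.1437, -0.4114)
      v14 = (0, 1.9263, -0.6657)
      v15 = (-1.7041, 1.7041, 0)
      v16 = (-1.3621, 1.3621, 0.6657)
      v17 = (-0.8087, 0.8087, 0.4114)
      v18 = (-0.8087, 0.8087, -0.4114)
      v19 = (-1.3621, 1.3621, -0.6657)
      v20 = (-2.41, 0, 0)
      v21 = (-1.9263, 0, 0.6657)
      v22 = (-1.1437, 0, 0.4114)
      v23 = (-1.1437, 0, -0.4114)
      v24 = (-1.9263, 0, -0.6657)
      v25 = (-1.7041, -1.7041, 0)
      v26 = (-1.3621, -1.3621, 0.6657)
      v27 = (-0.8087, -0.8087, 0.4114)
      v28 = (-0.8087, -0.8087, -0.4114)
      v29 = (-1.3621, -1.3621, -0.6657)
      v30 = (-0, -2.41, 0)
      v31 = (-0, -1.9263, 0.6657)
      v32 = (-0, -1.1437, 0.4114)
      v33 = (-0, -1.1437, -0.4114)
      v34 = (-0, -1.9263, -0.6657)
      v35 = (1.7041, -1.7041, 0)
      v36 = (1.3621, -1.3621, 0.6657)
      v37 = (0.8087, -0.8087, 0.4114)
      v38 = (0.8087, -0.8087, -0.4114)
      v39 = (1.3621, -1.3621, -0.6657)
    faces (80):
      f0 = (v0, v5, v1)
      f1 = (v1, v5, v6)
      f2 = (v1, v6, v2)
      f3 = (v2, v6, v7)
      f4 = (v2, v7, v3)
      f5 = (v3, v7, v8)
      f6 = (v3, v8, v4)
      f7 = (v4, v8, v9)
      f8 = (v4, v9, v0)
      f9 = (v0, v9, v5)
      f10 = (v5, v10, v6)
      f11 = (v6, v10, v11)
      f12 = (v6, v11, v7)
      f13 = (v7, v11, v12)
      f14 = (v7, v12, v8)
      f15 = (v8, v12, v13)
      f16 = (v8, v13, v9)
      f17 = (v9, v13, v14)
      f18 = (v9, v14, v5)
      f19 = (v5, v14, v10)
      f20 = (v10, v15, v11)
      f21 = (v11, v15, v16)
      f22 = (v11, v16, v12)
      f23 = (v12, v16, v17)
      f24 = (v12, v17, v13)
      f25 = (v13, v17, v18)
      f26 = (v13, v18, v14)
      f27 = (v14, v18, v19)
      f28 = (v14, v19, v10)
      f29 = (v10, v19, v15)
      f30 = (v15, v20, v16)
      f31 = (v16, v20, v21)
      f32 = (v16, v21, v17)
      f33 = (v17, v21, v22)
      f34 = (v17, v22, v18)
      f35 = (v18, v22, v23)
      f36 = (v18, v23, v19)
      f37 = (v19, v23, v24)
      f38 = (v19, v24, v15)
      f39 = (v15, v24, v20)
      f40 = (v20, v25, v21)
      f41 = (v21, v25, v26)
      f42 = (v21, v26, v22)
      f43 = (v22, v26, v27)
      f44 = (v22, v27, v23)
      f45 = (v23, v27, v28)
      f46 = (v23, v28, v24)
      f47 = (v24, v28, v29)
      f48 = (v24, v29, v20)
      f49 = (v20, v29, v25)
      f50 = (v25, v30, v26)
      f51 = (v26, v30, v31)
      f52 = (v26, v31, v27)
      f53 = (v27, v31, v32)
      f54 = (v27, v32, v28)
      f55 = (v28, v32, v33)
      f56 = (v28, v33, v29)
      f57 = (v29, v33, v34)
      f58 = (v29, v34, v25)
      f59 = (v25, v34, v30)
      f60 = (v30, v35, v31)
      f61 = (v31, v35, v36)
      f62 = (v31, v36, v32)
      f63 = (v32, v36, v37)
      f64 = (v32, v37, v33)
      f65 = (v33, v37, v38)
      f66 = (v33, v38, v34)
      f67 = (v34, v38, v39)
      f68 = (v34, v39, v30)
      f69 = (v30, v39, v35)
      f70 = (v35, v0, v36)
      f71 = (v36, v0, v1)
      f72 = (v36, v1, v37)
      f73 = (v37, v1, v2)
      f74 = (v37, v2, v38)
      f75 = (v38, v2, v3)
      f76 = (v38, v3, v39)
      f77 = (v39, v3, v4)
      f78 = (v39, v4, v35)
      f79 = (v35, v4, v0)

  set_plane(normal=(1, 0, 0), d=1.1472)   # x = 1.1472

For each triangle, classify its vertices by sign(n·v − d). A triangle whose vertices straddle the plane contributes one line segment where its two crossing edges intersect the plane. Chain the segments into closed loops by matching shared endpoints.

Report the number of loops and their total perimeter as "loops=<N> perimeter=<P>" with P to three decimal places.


loops=1 perimeter=9.200

Straddling triangles (22 of 80):
  (v1,v6,v2) [++-] → (1.1472, 0.0218285, 0.415475)–(1.1472, 0, 0.412537)  len=0.0220
  (v2,v6,v7) [-+-] → (1.1472, 0.0218285, 0.415475)–(1.1472, 1.1472, 0.566949)  len=1.1355
  (v3,v8,v4) [--+] → (1.1472, 0.56376, -0.488423)–(1.1472, 0, -0.412537)  len=0.5688
  (v4,v8,v9) [+-+] → (1.1472, 0.56376, -0.488423)–(1.1472, 1.1472, -0.566949)  len=0.5887
  (v5,v10,v6) [+-+] → (1.1472, 1.93479, 0)–(1.1472, 1.52743, 0.560672)  len=0.6930
  (v6,v10,v11) [+--] → (1.1472, 1.52743, 0.560672)–(1.1472, 1.45111, 0.6657)  len=0.1298
  (v6,v11,v7) [+--] → (1.1472, 1.45111, 0.6657)–(1.1472, 1.1472, 0.566949)  len=0.3196
  (v8,v13,v9) [--+] → (1.1472, 1.32764, -0.625579)–(1.1472, 1.1472, -0.566949)  len=0.1897
  (v9,v13,v14) [+--] → (1.1472, 1.32764, -0.625579)–(1.1472, 1.45111, -0.6657)  len=0.1298
  (v9,v14,v5) [+-+] → (1.1472, 1.45111, -0.6657)–(1.1472, 1.77671, -0.217551)  len=0.5539
  (v5,v14,v10) [+--] → (1.1472, 1.77671, -0.217551)–(1.1472, 1.93479, 0)  len=0.2689
  (v30,v35,v31) [-+-] → (1.1472, -1.93479, 0)–(1.1472, -1.77671, 0.217551)  len=0.2689
  (v31,v35,v36) [-++] → (1.1472, -1.77671, 0.217551)–(1.1472, -1.45111, 0.6657)  len=0.5539
  (v31,v36,v32) [-+-] → (1.1472, -1.45111, 0.6657)–(1.1472, -1.32764, 0.625579)  len=0.1298
  (v32,v36,v37) [-+-] → (1.1472, -1.32764, 0.625579)–(1.1472, -1.1472, 0.566949)  len=0.1897
  (v34,v38,v39) [--+] → (1.1472, -1.1472, -0.566949)–(1.1472, -1.45111, -0.6657)  len=0.3196
  (v34,v39,v30) [-+-] → (1.1472, -1.45111, -0.6657)–(1.1472, -1.52743, -0.560672)  len=0.1298
  (v30,v39,v35) [-++] → (1.1472, -1.52743, -0.560672)–(1.1472, -1.93479, 0)  len=0.6930
  (v36,v1,v37) [++-] → (1.1472, -0.56376, 0.488423)–(1.1472, -1.1472, 0.566949)  len=0.5887
  (v37,v1,v2) [-+-] → (1.1472, -0.56376, 0.488423)–(1.1472, 0, 0.412537)  len=0.5688
  (v38,v3,v39) [--+] → (1.1472, -0.0218285, -0.415475)–(1.1472, -1.1472, -0.566949)  len=1.1355
  (v39,v3,v4) [+-+] → (1.1472, -0.0218285, -0.415475)–(1.1472, 0, -0.412537)  len=0.0220

Chained into 1 loop(s):
  loop 1: 22 segments, perimeter = 9.1998
Total perimeter = 9.200


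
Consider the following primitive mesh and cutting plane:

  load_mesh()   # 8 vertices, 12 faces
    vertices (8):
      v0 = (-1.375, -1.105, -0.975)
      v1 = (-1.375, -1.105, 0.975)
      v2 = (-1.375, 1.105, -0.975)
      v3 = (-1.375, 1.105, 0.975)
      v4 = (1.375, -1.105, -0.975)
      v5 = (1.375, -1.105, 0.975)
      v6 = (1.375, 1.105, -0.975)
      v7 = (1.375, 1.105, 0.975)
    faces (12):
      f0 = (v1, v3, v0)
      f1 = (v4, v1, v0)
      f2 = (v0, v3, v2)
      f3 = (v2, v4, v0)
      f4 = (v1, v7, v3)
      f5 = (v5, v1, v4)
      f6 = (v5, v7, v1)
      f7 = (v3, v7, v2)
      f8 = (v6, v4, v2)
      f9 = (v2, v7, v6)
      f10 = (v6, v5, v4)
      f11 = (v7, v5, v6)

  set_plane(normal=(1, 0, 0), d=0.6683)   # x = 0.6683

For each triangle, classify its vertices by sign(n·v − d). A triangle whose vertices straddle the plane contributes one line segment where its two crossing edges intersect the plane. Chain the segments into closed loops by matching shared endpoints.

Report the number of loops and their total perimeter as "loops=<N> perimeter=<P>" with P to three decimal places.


loops=1 perimeter=8.320

Straddling triangles (8 of 12):
  (v4,v1,v0) [+--] → (0.6683, -1.105, -0.473885)–(0.6683, -1.105, -0.975)  len=0.5011
  (v2,v4,v0) [-+-] → (0.6683, -0.53707, -0.975)–(0.6683, -1.105, -0.975)  len=0.5679
  (v1,v7,v3) [-+-] → (0.6683, 0.53707, 0.975)–(0.6683, 1.105, 0.975)  len=0.5679
  (v5,v1,v4) [+-+] → (0.6683, -1.105, 0.975)–(0.6683, -1.105, -0.473885)  len=1.4489
  (v5,v7,v1) [++-] → (0.6683, 0.53707, 0.975)–(0.6683, -1.105, 0.975)  len=1.6421
  (v3,v7,v2) [-+-] → (0.6683, 1.105, 0.975)–(0.6683, 1.105, 0.473885)  len=0.5011
  (v6,v4,v2) [++-] → (0.6683, -0.53707, -0.975)–(0.6683, 1.105, -0.975)  len=1.6421
  (v2,v7,v6) [-++] → (0.6683, 1.105, 0.473885)–(0.6683, 1.105, -0.975)  len=1.4489

Chained into 1 loop(s):
  loop 1: 8 segments, perimeter = 8.3200
Total perimeter = 8.320


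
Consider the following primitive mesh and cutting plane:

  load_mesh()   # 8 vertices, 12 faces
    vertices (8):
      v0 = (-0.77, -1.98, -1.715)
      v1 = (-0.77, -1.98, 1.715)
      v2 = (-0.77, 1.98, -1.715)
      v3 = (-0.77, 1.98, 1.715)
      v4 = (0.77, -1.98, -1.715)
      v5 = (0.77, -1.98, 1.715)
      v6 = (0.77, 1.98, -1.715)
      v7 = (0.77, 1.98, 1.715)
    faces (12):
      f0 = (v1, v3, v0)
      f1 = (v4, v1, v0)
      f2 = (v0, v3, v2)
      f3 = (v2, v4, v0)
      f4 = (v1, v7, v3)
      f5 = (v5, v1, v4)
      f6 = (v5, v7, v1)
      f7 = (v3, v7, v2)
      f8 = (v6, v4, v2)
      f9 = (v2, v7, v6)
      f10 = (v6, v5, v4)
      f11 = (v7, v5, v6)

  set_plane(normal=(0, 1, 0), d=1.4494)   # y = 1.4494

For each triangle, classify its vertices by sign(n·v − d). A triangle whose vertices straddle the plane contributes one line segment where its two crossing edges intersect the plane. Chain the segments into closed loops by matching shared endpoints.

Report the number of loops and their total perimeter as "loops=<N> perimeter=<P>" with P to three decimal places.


loops=1 perimeter=9.940

Straddling triangles (8 of 12):
  (v1,v3,v0) [-+-] → (-0.77, 1.4494, 1.715)–(-0.77, 1.4494, 1.25541)  len=0.4596
  (v0,v3,v2) [-++] → (-0.77, 1.4494, 1.25541)–(-0.77, 1.4494, -1.715)  len=2.9704
  (v2,v4,v0) [+--] → (-0.563656, 1.4494, -1.715)–(-0.77, 1.4494, -1.715)  len=0.2063
  (v1,v7,v3) [-++] → (0.563656, 1.4494, 1.715)–(-0.77, 1.4494, 1.715)  len=1.3337
  (v5,v7,v1) [-+-] → (0.77, 1.4494, 1.715)–(0.563656, 1.4494, 1.715)  len=0.2063
  (v6,v4,v2) [+-+] → (0.77, 1.4494, -1.715)–(-0.563656, 1.4494, -1.715)  len=1.3337
  (v6,v5,v4) [+--] → (0.77, 1.4494, -1.25541)–(0.77, 1.4494, -1.715)  len=0.4596
  (v7,v5,v6) [+-+] → (0.77, 1.4494, 1.715)–(0.77, 1.4494, -1.25541)  len=2.9704

Chained into 1 loop(s):
  loop 1: 8 segments, perimeter = 9.9400
Total perimeter = 9.940


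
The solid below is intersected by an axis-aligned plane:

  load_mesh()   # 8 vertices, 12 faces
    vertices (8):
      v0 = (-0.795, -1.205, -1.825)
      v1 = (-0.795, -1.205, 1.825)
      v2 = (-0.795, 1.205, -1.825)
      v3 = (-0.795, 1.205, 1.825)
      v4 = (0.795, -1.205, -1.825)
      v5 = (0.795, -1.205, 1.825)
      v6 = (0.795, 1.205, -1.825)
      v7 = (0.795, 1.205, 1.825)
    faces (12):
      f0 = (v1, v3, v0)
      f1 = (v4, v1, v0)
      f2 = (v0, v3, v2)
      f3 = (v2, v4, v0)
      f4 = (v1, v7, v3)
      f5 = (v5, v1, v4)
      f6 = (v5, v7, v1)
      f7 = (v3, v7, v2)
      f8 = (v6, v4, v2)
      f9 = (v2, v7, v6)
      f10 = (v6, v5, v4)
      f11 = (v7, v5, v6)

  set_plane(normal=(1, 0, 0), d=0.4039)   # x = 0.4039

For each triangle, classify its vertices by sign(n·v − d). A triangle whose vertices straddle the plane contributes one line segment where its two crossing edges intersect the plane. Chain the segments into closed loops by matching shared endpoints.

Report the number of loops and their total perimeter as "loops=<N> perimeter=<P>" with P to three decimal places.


Straddling triangles (8 of 12):
  (v4,v1,v0) [+--] → (0.4039, -1.205, -0.927192)–(0.4039, -1.205, -1.825)  len=0.8978
  (v2,v4,v0) [-+-] → (0.4039, -0.612201, -1.825)–(0.4039, -1.205, -1.825)  len=0.5928
  (v1,v7,v3) [-+-] → (0.4039, 0.612201, 1.825)–(0.4039, 1.205, 1.825)  len=0.5928
  (v5,v1,v4) [+-+] → (0.4039, -1.205, 1.825)–(0.4039, -1.205, -0.927192)  len=2.7522
  (v5,v7,v1) [++-] → (0.4039, 0.612201, 1.825)–(0.4039, -1.205, 1.825)  len=1.8172
  (v3,v7,v2) [-+-] → (0.4039, 1.205, 1.825)–(0.4039, 1.205, 0.927192)  len=0.8978
  (v6,v4,v2) [++-] → (0.4039, -0.612201, -1.825)–(0.4039, 1.205, -1.825)  len=1.8172
  (v2,v7,v6) [-++] → (0.4039, 1.205, 0.927192)–(0.4039, 1.205, -1.825)  len=2.7522

Chained into 1 loop(s):
  loop 1: 8 segments, perimeter = 12.1200
Total perimeter = 12.120

loops=1 perimeter=12.120


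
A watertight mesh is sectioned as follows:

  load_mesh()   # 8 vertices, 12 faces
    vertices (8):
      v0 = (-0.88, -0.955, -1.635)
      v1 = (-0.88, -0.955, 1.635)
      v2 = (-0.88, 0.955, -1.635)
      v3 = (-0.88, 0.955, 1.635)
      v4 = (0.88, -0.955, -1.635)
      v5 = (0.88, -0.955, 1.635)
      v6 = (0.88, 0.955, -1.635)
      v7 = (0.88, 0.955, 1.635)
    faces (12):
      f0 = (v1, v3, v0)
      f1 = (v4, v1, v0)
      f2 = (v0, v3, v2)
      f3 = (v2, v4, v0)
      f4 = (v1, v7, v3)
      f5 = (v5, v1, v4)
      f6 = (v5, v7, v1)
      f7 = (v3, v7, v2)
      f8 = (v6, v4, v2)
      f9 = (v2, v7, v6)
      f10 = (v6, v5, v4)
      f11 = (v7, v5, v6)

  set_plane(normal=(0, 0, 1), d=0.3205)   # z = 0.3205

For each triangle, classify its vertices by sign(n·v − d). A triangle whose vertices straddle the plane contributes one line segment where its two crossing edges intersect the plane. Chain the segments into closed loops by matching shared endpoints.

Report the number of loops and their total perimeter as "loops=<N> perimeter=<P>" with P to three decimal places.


Straddling triangles (8 of 12):
  (v1,v3,v0) [++-] → (-0.88, 0.187203, 0.3205)–(-0.88, -0.955, 0.3205)  len=1.1422
  (v4,v1,v0) [-+-] → (-0.172502, -0.955, 0.3205)–(-0.88, -0.955, 0.3205)  len=0.7075
  (v0,v3,v2) [-+-] → (-0.88, 0.187203, 0.3205)–(-0.88, 0.955, 0.3205)  len=0.7678
  (v5,v1,v4) [++-] → (-0.172502, -0.955, 0.3205)–(0.88, -0.955, 0.3205)  len=1.0525
  (v3,v7,v2) [++-] → (0.172502, 0.955, 0.3205)–(-0.88, 0.955, 0.3205)  len=1.0525
  (v2,v7,v6) [-+-] → (0.172502, 0.955, 0.3205)–(0.88, 0.955, 0.3205)  len=0.7075
  (v6,v5,v4) [-+-] → (0.88, -0.187203, 0.3205)–(0.88, -0.955, 0.3205)  len=0.7678
  (v7,v5,v6) [++-] → (0.88, -0.187203, 0.3205)–(0.88, 0.955, 0.3205)  len=1.1422

Chained into 1 loop(s):
  loop 1: 8 segments, perimeter = 7.3400
Total perimeter = 7.340

loops=1 perimeter=7.340


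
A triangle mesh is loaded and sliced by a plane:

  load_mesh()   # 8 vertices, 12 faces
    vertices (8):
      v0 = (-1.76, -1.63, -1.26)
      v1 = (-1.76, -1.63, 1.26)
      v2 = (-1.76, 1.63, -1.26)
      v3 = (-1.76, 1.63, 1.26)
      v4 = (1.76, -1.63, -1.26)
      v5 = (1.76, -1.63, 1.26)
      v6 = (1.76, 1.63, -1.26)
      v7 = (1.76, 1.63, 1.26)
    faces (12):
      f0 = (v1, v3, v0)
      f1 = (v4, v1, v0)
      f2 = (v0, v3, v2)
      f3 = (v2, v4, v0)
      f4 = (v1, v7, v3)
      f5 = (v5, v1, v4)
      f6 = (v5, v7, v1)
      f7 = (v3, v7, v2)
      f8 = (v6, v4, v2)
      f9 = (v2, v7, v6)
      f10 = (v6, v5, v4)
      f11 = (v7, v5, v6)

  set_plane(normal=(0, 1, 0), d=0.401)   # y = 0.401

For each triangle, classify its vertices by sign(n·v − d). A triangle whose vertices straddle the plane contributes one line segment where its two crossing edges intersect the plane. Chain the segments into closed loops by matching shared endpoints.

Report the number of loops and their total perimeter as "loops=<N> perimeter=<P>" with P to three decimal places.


Straddling triangles (8 of 12):
  (v1,v3,v0) [-+-] → (-1.76, 0.401, 1.26)–(-1.76, 0.401, 0.309975)  len=0.9500
  (v0,v3,v2) [-++] → (-1.76, 0.401, 0.309975)–(-1.76, 0.401, -1.26)  len=1.5700
  (v2,v4,v0) [+--] → (-0.432982, 0.401, -1.26)–(-1.76, 0.401, -1.26)  len=1.3270
  (v1,v7,v3) [-++] → (0.432982, 0.401, 1.26)–(-1.76, 0.401, 1.26)  len=2.1930
  (v5,v7,v1) [-+-] → (1.76, 0.401, 1.26)–(0.432982, 0.401, 1.26)  len=1.3270
  (v6,v4,v2) [+-+] → (1.76, 0.401, -1.26)–(-0.432982, 0.401, -1.26)  len=2.1930
  (v6,v5,v4) [+--] → (1.76, 0.401, -0.309975)–(1.76, 0.401, -1.26)  len=0.9500
  (v7,v5,v6) [+-+] → (1.76, 0.401, 1.26)–(1.76, 0.401, -0.309975)  len=1.5700

Chained into 1 loop(s):
  loop 1: 8 segments, perimeter = 12.0800
Total perimeter = 12.080

loops=1 perimeter=12.080


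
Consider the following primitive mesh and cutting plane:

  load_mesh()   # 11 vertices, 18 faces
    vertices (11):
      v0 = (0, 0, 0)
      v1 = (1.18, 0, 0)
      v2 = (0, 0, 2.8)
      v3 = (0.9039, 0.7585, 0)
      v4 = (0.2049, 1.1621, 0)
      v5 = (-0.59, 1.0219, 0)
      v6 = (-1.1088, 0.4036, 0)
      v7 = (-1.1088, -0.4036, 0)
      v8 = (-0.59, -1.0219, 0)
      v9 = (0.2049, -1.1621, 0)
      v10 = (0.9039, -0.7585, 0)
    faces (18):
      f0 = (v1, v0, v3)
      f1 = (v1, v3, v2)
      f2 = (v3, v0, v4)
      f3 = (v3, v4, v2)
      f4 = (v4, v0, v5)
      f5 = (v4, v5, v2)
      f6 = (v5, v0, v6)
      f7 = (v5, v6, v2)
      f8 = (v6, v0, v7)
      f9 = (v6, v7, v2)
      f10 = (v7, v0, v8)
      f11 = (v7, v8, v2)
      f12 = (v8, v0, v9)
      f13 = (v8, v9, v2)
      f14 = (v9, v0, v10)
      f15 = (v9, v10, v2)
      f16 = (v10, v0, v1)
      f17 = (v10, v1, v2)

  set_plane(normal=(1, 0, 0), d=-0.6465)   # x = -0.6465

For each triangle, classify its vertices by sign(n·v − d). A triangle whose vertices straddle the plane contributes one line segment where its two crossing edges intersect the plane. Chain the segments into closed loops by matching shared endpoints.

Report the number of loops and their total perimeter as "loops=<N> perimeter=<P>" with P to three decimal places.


loops=1 perimeter=5.122

Straddling triangles (6 of 18):
  (v5,v0,v6) [++-] → (-0.6465, 0.235324, 0)–(-0.6465, 0.954564, 0)  len=0.7192
  (v5,v6,v2) [+-+] → (-0.6465, 0.954564, 0)–(-0.6465, 0.235324, 1.16742)  len=1.3712
  (v6,v0,v7) [-+-] → (-0.6465, 0.235324, 0)–(-0.6465, -0.235324, 0)  len=0.4706
  (v6,v7,v2) [--+] → (-0.6465, -0.235324, 1.16742)–(-0.6465, 0.235324, 1.16742)  len=0.4706
  (v7,v0,v8) [-++] → (-0.6465, -0.235324, 0)–(-0.6465, -0.954564, 0)  len=0.7192
  (v7,v8,v2) [-++] → (-0.6465, -0.954564, 0)–(-0.6465, -0.235324, 1.16742)  len=1.3712

Chained into 1 loop(s):
  loop 1: 6 segments, perimeter = 5.1222
Total perimeter = 5.122


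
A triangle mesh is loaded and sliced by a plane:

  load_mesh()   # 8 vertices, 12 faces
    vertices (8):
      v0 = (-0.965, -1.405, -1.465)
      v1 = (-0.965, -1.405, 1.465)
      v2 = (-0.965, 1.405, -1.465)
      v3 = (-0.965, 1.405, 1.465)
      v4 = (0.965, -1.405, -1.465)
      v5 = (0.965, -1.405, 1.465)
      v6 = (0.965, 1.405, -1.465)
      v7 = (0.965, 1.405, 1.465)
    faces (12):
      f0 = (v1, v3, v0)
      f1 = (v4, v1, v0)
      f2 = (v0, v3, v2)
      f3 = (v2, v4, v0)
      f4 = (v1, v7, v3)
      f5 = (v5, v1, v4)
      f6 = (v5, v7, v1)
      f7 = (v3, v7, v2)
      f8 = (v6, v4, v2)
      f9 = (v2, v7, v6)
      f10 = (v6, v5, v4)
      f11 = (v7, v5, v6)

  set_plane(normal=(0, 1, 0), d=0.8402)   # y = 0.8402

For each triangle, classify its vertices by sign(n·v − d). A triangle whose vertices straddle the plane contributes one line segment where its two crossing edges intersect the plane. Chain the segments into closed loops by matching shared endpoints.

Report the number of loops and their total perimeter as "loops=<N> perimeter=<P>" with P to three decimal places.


Straddling triangles (8 of 12):
  (v1,v3,v0) [-+-] → (-0.965, 0.8402, 1.465)–(-0.965, 0.8402, 0.87608)  len=0.5889
  (v0,v3,v2) [-++] → (-0.965, 0.8402, 0.87608)–(-0.965, 0.8402, -1.465)  len=2.3411
  (v2,v4,v0) [+--] → (-0.577077, 0.8402, -1.465)–(-0.965, 0.8402, -1.465)  len=0.3879
  (v1,v7,v3) [-++] → (0.577077, 0.8402, 1.465)–(-0.965, 0.8402, 1.465)  len=1.5421
  (v5,v7,v1) [-+-] → (0.965, 0.8402, 1.465)–(0.577077, 0.8402, 1.465)  len=0.3879
  (v6,v4,v2) [+-+] → (0.965, 0.8402, -1.465)–(-0.577077, 0.8402, -1.465)  len=1.5421
  (v6,v5,v4) [+--] → (0.965, 0.8402, -0.87608)–(0.965, 0.8402, -1.465)  len=0.5889
  (v7,v5,v6) [+-+] → (0.965, 0.8402, 1.465)–(0.965, 0.8402, -0.87608)  len=2.3411

Chained into 1 loop(s):
  loop 1: 8 segments, perimeter = 9.7200
Total perimeter = 9.720

loops=1 perimeter=9.720


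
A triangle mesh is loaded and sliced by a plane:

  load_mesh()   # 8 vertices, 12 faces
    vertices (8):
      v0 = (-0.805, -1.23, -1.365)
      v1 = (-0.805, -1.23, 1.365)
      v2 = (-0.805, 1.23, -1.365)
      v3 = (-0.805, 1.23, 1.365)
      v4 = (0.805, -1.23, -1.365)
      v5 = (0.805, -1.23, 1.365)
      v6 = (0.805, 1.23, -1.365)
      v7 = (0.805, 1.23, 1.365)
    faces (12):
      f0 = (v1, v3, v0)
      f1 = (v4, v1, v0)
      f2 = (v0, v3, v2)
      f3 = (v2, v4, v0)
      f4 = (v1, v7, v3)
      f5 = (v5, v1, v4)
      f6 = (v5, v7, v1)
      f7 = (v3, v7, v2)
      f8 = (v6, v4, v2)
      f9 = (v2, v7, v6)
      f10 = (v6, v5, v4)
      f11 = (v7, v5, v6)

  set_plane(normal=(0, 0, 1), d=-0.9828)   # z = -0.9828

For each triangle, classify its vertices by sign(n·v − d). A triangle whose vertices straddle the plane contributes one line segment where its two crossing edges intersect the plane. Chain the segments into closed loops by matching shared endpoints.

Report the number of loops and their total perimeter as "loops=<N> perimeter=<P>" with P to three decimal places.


loops=1 perimeter=8.140

Straddling triangles (8 of 12):
  (v1,v3,v0) [++-] → (-0.805, -0.8856, -0.9828)–(-0.805, -1.23, -0.9828)  len=0.3444
  (v4,v1,v0) [-+-] → (0.5796, -1.23, -0.9828)–(-0.805, -1.23, -0.9828)  len=1.3846
  (v0,v3,v2) [-+-] → (-0.805, -0.8856, -0.9828)–(-0.805, 1.23, -0.9828)  len=2.1156
  (v5,v1,v4) [++-] → (0.5796, -1.23, -0.9828)–(0.805, -1.23, -0.9828)  len=0.2254
  (v3,v7,v2) [++-] → (-0.5796, 1.23, -0.9828)–(-0.805, 1.23, -0.9828)  len=0.2254
  (v2,v7,v6) [-+-] → (-0.5796, 1.23, -0.9828)–(0.805, 1.23, -0.9828)  len=1.3846
  (v6,v5,v4) [-+-] → (0.805, 0.8856, -0.9828)–(0.805, -1.23, -0.9828)  len=2.1156
  (v7,v5,v6) [++-] → (0.805, 0.8856, -0.9828)–(0.805, 1.23, -0.9828)  len=0.3444

Chained into 1 loop(s):
  loop 1: 8 segments, perimeter = 8.1400
Total perimeter = 8.140


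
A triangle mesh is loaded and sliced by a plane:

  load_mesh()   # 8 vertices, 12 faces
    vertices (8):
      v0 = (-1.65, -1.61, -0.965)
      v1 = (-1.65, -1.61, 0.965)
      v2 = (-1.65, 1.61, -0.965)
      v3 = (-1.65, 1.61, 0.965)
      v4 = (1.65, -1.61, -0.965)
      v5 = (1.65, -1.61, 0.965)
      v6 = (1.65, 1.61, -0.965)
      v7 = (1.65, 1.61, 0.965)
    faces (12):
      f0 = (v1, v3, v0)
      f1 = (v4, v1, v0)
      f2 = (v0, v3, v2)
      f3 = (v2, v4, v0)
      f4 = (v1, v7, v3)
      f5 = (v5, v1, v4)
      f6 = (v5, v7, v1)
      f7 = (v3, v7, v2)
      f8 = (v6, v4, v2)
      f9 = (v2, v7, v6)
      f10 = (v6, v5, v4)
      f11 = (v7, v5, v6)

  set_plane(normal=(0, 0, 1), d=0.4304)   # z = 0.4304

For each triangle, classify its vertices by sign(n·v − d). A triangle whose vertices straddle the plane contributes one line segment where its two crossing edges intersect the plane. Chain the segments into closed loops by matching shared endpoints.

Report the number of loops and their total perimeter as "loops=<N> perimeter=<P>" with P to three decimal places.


loops=1 perimeter=13.040

Straddling triangles (8 of 12):
  (v1,v3,v0) [++-] → (-1.65, 0.718077, 0.4304)–(-1.65, -1.61, 0.4304)  len=2.3281
  (v4,v1,v0) [-+-] → (-0.735917, -1.61, 0.4304)–(-1.65, -1.61, 0.4304)  len=0.9141
  (v0,v3,v2) [-+-] → (-1.65, 0.718077, 0.4304)–(-1.65, 1.61, 0.4304)  len=0.8919
  (v5,v1,v4) [++-] → (-0.735917, -1.61, 0.4304)–(1.65, -1.61, 0.4304)  len=2.3859
  (v3,v7,v2) [++-] → (0.735917, 1.61, 0.4304)–(-1.65, 1.61, 0.4304)  len=2.3859
  (v2,v7,v6) [-+-] → (0.735917, 1.61, 0.4304)–(1.65, 1.61, 0.4304)  len=0.9141
  (v6,v5,v4) [-+-] → (1.65, -0.718077, 0.4304)–(1.65, -1.61, 0.4304)  len=0.8919
  (v7,v5,v6) [++-] → (1.65, -0.718077, 0.4304)–(1.65, 1.61, 0.4304)  len=2.3281

Chained into 1 loop(s):
  loop 1: 8 segments, perimeter = 13.0400
Total perimeter = 13.040


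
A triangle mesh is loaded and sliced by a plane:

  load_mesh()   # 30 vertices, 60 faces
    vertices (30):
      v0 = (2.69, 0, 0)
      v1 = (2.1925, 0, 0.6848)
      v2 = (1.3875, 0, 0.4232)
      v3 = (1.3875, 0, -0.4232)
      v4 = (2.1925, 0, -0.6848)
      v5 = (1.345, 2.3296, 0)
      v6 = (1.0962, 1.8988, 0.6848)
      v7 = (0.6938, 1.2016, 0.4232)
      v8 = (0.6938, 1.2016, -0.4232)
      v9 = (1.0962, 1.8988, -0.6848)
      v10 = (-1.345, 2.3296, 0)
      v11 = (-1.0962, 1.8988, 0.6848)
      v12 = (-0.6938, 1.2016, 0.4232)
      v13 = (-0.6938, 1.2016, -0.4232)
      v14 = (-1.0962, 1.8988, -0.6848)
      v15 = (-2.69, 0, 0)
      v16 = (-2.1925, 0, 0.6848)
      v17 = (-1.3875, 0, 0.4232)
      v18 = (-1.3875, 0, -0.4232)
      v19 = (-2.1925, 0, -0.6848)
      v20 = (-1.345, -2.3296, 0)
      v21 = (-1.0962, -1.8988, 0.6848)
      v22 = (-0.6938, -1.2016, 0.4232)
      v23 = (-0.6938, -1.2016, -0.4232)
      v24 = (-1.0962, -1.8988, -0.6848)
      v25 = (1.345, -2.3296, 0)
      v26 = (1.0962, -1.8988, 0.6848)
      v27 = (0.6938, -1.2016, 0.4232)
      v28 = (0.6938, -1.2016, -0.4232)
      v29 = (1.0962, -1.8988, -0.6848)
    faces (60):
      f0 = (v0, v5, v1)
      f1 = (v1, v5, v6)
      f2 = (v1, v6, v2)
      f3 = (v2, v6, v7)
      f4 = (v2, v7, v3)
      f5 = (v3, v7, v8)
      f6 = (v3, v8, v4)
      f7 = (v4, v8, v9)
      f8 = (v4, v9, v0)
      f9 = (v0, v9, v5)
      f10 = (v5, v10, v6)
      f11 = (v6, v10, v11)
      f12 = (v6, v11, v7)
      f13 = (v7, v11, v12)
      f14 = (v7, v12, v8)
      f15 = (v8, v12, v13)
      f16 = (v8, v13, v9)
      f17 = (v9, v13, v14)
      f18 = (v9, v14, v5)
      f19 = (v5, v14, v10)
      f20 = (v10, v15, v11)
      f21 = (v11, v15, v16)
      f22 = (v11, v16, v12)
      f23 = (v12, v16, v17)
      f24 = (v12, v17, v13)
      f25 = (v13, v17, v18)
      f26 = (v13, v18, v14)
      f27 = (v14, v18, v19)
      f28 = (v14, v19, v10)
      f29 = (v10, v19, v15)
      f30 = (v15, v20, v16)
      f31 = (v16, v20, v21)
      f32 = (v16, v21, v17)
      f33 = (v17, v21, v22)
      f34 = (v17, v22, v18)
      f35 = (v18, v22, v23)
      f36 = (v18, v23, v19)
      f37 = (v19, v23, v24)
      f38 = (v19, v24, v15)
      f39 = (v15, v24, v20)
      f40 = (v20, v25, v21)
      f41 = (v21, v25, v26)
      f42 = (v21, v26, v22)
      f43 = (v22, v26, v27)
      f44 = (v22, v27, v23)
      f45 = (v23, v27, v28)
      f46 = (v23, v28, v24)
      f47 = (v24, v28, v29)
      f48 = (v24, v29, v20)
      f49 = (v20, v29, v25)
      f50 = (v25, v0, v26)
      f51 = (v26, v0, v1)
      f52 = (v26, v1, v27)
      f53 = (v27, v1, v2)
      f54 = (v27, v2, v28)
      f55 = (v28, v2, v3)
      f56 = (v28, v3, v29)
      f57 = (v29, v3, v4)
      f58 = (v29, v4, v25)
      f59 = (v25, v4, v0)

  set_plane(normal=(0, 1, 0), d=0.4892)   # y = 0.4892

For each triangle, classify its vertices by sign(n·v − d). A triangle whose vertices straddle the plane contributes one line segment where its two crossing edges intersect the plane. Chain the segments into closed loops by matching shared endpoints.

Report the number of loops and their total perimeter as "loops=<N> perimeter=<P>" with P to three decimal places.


loops=2 perimeter=8.464

Straddling triangles (20 of 60):
  (v0,v5,v1) [-+-] → (2.40756, 0.4892, 0)–(2.01453, 0.4892, 0.540997)  len=0.6687
  (v1,v5,v6) [-++] → (2.01453, 0.4892, 0.540997)–(1.91005, 0.4892, 0.6848)  len=0.1777
  (v1,v6,v2) [-+-] → (1.91005, 0.4892, 0.6848)–(1.31245, 0.4892, 0.490598)  len=0.6284
  (v2,v6,v7) [-++] → (1.31245, 0.4892, 0.490598)–(1.10508, 0.4892, 0.4232)  len=0.2180
  (v2,v7,v3) [-+-] → (1.10508, 0.4892, 0.4232)–(1.10508, 0.4892, -0.0786104)  len=0.5018
  (v3,v7,v8) [-++] → (1.10508, 0.4892, -0.0786104)–(1.10508, 0.4892, -0.4232)  len=0.3446
  (v3,v8,v4) [-+-] → (1.10508, 0.4892, -0.4232)–(1.58234, 0.4892, -0.578296)  len=0.5018
  (v4,v8,v9) [-++] → (1.58234, 0.4892, -0.578296)–(1.91005, 0.4892, -0.6848)  len=0.3446
  (v4,v9,v0) [-+-] → (1.91005, 0.4892, -0.6848)–(2.27938, 0.4892, -0.176429)  len=0.6284
  (v0,v9,v5) [-++] → (2.27938, 0.4892, -0.176429)–(2.40756, 0.4892, 0)  len=0.2181
  (v10,v15,v11) [+-+] → (-2.40756, 0.4892, 0)–(-2.27938, 0.4892, 0.176429)  len=0.2181
  (v11,v15,v16) [+--] → (-2.27938, 0.4892, 0.176429)–(-1.91005, 0.4892, 0.6848)  len=0.6284
  (v11,v16,v12) [+-+] → (-1.91005, 0.4892, 0.6848)–(-1.58234, 0.4892, 0.578296)  len=0.3446
  (v12,v16,v17) [+--] → (-1.58234, 0.4892, 0.578296)–(-1.10508, 0.4892, 0.4232)  len=0.5018
  (v12,v17,v13) [+-+] → (-1.10508, 0.4892, 0.4232)–(-1.10508, 0.4892, 0.0786104)  len=0.3446
  (v13,v17,v18) [+--] → (-1.10508, 0.4892, 0.0786104)–(-1.10508, 0.4892, -0.4232)  len=0.5018
  (v13,v18,v14) [+-+] → (-1.10508, 0.4892, -0.4232)–(-1.31245, 0.4892, -0.490598)  len=0.2180
  (v14,v18,v19) [+--] → (-1.31245, 0.4892, -0.490598)–(-1.91005, 0.4892, -0.6848)  len=0.6284
  (v14,v19,v10) [+-+] → (-1.91005, 0.4892, -0.6848)–(-2.01453, 0.4892, -0.540997)  len=0.1777
  (v10,v19,v15) [+--] → (-2.01453, 0.4892, -0.540997)–(-2.40756, 0.4892, 0)  len=0.6687

Chained into 2 loop(s):
  loop 1: 10 segments, perimeter = 4.2321
  loop 2: 10 segments, perimeter = 4.2321
Total perimeter = 8.464


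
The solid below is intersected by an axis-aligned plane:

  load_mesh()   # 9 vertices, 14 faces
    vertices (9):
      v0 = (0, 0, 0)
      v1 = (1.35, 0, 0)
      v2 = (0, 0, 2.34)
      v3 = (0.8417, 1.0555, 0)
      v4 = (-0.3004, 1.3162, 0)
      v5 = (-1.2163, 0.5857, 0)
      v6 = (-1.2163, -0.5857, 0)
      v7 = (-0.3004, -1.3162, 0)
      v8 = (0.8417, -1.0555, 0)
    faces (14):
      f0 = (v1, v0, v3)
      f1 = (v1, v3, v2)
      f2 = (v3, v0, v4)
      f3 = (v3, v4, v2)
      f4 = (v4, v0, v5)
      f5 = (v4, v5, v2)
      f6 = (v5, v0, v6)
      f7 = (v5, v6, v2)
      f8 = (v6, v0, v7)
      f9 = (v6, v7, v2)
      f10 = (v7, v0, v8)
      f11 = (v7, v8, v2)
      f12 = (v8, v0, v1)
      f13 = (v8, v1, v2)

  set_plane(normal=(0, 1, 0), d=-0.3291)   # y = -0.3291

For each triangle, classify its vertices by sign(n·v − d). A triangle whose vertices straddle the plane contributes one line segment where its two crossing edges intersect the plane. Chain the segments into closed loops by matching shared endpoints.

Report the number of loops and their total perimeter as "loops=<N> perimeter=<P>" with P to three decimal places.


Straddling triangles (8 of 14):
  (v5,v0,v6) [++-] → (-0.683429, -0.3291, 0)–(-1.2163, -0.3291, 0)  len=0.5329
  (v5,v6,v2) [+-+] → (-1.2163, -0.3291, 0)–(-0.683429, -0.3291, 1.02517)  len=1.1554
  (v6,v0,v7) [-+-] → (-0.683429, -0.3291, 0)–(-0.0751114, -0.3291, 0)  len=0.6083
  (v6,v7,v2) [--+] → (-0.0751114, -0.3291, 1.75491)–(-0.683429, -0.3291, 1.02517)  len=0.9500
  (v7,v0,v8) [-+-] → (-0.0751114, -0.3291, 0)–(0.262438, -0.3291, 0)  len=0.3375
  (v7,v8,v2) [--+] → (0.262438, -0.3291, 1.6104)–(-0.0751114, -0.3291, 1.75491)  len=0.3672
  (v8,v0,v1) [-++] → (0.262438, -0.3291, 0)–(1.19151, -0.3291, 0)  len=0.9291
  (v8,v1,v2) [-++] → (1.19151, -0.3291, 0)–(0.262438, -0.3291, 1.6104)  len=1.8592

Chained into 1 loop(s):
  loop 1: 8 segments, perimeter = 6.7396
Total perimeter = 6.740

loops=1 perimeter=6.740


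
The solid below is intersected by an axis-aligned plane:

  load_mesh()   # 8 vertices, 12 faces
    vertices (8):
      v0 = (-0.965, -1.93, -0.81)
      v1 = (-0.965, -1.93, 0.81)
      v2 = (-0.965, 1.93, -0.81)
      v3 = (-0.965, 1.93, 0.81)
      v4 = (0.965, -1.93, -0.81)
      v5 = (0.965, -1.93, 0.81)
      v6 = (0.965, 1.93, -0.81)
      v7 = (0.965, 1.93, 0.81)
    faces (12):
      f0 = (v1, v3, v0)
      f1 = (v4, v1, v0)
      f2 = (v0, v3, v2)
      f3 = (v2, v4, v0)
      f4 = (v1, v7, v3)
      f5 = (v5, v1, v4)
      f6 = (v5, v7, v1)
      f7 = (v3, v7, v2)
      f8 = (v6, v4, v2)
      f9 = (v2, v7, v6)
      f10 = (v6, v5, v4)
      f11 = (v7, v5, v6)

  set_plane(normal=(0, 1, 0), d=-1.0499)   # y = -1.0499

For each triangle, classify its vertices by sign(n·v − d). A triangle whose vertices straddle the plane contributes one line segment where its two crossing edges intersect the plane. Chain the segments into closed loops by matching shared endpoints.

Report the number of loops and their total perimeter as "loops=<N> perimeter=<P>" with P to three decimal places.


Straddling triangles (8 of 12):
  (v1,v3,v0) [-+-] → (-0.965, -1.0499, 0.81)–(-0.965, -1.0499, -0.440632)  len=1.2506
  (v0,v3,v2) [-++] → (-0.965, -1.0499, -0.440632)–(-0.965, -1.0499, -0.81)  len=0.3694
  (v2,v4,v0) [+--] → (0.52495, -1.0499, -0.81)–(-0.965, -1.0499, -0.81)  len=1.4900
  (v1,v7,v3) [-++] → (-0.52495, -1.0499, 0.81)–(-0.965, -1.0499, 0.81)  len=0.4400
  (v5,v7,v1) [-+-] → (0.965, -1.0499, 0.81)–(-0.52495, -1.0499, 0.81)  len=1.4900
  (v6,v4,v2) [+-+] → (0.965, -1.0499, -0.81)–(0.52495, -1.0499, -0.81)  len=0.4400
  (v6,v5,v4) [+--] → (0.965, -1.0499, 0.440632)–(0.965, -1.0499, -0.81)  len=1.2506
  (v7,v5,v6) [+-+] → (0.965, -1.0499, 0.81)–(0.965, -1.0499, 0.440632)  len=0.3694

Chained into 1 loop(s):
  loop 1: 8 segments, perimeter = 7.1000
Total perimeter = 7.100

loops=1 perimeter=7.100


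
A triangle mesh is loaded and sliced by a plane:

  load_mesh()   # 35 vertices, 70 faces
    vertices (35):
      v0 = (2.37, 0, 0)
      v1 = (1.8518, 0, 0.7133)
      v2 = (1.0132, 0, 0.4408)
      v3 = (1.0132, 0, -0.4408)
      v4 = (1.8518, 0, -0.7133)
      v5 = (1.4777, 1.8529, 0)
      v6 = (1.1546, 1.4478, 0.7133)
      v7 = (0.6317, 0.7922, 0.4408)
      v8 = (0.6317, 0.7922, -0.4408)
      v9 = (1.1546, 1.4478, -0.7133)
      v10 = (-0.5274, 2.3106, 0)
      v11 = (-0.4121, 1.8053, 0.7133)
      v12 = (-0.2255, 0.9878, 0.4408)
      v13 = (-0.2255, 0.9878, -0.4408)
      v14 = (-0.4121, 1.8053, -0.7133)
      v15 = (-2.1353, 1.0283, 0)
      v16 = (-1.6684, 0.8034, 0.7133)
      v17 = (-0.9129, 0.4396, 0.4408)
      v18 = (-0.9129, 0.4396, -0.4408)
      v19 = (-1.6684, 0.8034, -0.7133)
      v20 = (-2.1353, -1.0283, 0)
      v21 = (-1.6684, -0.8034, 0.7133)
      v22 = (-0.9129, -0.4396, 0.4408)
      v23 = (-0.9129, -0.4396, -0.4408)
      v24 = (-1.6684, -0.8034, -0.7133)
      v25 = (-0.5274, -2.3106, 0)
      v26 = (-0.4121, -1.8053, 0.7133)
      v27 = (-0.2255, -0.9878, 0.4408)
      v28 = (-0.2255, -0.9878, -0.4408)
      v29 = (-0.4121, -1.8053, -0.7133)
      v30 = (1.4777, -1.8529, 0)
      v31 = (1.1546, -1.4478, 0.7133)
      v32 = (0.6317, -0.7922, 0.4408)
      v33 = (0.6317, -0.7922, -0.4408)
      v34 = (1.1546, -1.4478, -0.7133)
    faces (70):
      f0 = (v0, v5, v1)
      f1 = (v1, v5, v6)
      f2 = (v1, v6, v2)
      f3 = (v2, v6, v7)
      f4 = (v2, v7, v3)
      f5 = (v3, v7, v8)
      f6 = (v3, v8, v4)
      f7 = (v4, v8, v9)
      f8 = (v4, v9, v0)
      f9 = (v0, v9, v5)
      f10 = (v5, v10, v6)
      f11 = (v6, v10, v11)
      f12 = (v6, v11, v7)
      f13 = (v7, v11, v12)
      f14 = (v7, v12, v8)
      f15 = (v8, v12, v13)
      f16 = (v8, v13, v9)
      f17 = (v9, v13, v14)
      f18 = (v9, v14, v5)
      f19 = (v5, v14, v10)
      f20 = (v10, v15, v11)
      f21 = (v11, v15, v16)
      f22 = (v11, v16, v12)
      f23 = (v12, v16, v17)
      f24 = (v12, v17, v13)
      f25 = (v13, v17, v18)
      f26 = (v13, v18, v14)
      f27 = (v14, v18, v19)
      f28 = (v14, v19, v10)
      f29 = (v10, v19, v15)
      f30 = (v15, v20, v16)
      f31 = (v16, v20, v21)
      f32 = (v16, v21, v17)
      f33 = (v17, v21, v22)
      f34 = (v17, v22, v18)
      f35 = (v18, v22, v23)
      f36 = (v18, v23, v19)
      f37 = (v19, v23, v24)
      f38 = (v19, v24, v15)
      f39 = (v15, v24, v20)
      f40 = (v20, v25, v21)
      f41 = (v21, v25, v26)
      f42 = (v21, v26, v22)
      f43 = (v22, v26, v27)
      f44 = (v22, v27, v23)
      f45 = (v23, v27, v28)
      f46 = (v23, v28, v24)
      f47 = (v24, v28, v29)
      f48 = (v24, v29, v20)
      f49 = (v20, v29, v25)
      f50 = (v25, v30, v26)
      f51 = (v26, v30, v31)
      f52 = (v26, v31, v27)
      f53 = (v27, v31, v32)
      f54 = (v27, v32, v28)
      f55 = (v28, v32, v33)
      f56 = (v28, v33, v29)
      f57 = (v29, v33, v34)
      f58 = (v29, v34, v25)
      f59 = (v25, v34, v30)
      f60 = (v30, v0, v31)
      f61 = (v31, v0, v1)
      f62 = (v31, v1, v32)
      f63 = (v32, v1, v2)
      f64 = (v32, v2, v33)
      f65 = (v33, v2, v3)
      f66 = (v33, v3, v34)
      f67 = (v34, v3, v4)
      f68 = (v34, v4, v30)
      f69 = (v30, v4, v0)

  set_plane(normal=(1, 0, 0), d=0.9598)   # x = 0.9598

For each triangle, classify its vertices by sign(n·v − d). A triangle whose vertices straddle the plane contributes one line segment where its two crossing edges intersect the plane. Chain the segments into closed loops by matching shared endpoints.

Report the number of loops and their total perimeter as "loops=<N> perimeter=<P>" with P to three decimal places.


loops=2 perimeter=10.848

Straddling triangles (24 of 70):
  (v2,v6,v7) [++-] → (0.9598, 1.20356, 0.611783)–(0.9598, 0.110887, 0.4408)  len=1.1060
  (v2,v7,v3) [+-+] → (0.9598, 0.110887, 0.4408)–(0.9598, 0.110887, -0.317399)  len=0.7582
  (v3,v7,v8) [+--] → (0.9598, 0.110887, -0.317399)–(0.9598, 0.110887, -0.4408)  len=0.1234
  (v3,v8,v4) [+-+] → (0.9598, 0.110887, -0.4408)–(0.9598, 0.579168, -0.514079)  len=0.4740
  (v4,v8,v9) [+-+] → (0.9598, 0.579168, -0.514079)–(0.9598, 1.20356, -0.611783)  len=0.6320
  (v5,v10,v6) [+-+] → (0.9598, 1.97112, 0)–(0.9598, 1.54772, 0.63069)  len=0.7596
  (v6,v10,v11) [+--] → (0.9598, 1.54772, 0.63069)–(0.9598, 1.49225, 0.7133)  len=0.0995
  (v6,v11,v7) [+--] → (0.9598, 1.49225, 0.7133)–(0.9598, 1.20356, 0.611783)  len=0.3060
  (v8,v13,v9) [--+] → (0.9598, 1.38287, -0.674837)–(0.9598, 1.20356, -0.611783)  len=0.1901
  (v9,v13,v14) [+--] → (0.9598, 1.38287, -0.674837)–(0.9598, 1.49225, -0.7133)  len=0.1159
  (v9,v14,v5) [+-+] → (0.9598, 1.49225, -0.7133)–(0.9598, 1.83986, -0.19548)  len=0.6237
  (v5,v14,v10) [+--] → (0.9598, 1.83986, -0.19548)–(0.9598, 1.97112, 0)  len=0.2355
  (v25,v30,v26) [-+-] → (0.9598, -1.97112, 0)–(0.9598, -1.83986, 0.19548)  len=0.2355
  (v26,v30,v31) [-++] → (0.9598, -1.83986, 0.19548)–(0.9598, -1.49225, 0.7133)  len=0.6237
  (v26,v31,v27) [-+-] → (0.9598, -1.49225, 0.7133)–(0.9598, -1.38287, 0.674837)  len=0.1159
  (v27,v31,v32) [-+-] → (0.9598, -1.38287, 0.674837)–(0.9598, -1.20356, 0.611783)  len=0.1901
  (v29,v33,v34) [--+] → (0.9598, -1.20356, -0.611783)–(0.9598, -1.49225, -0.7133)  len=0.3060
  (v29,v34,v25) [-+-] → (0.9598, -1.49225, -0.7133)–(0.9598, -1.54772, -0.63069)  len=0.0995
  (v25,v34,v30) [-++] → (0.9598, -1.54772, -0.63069)–(0.9598, -1.97112, 0)  len=0.7596
  (v31,v1,v32) [++-] → (0.9598, -0.579168, 0.514079)–(0.9598, -1.20356, 0.611783)  len=0.6320
  (v32,v1,v2) [-++] → (0.9598, -0.579168, 0.514079)–(0.9598, -0.110887, 0.4408)  len=0.4740
  (v32,v2,v33) [-+-] → (0.9598, -0.110887, 0.4408)–(0.9598, -0.110887, 0.317399)  len=0.1234
  (v33,v2,v3) [-++] → (0.9598, -0.110887, 0.317399)–(0.9598, -0.110887, -0.4408)  len=0.7582
  (v33,v3,v34) [-++] → (0.9598, -0.110887, -0.4408)–(0.9598, -1.20356, -0.611783)  len=1.1060

Chained into 2 loop(s):
  loop 1: 12 segments, perimeter = 5.4238
  loop 2: 12 segments, perimeter = 5.4238
Total perimeter = 10.848


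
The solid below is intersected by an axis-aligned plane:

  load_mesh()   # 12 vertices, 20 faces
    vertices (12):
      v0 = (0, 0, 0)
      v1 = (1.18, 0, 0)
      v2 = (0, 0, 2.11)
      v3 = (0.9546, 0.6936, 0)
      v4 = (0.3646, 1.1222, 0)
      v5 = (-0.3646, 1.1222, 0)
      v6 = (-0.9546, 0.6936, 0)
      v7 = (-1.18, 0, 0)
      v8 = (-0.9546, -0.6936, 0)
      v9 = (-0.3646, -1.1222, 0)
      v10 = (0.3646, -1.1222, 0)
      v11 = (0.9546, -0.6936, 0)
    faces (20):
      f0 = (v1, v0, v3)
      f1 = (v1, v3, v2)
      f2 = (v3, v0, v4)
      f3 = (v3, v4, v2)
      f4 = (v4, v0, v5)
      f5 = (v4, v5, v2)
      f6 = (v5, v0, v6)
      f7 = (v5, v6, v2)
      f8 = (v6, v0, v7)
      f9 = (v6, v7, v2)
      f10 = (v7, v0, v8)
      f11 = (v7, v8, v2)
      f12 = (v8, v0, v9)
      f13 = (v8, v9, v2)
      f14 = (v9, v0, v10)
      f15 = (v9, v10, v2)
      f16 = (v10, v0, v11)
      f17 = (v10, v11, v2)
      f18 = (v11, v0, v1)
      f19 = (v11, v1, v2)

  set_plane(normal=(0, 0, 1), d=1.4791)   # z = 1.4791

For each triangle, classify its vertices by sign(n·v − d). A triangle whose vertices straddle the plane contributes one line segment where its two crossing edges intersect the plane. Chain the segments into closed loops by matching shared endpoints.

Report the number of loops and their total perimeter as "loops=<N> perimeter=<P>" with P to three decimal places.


loops=1 perimeter=2.181

Straddling triangles (10 of 20):
  (v1,v3,v2) [--+] → (0.28543, 0.20739, 1.4791)–(0.352826, 0, 1.4791)  len=0.2181
  (v3,v4,v2) [--+] → (0.109017, 0.335543, 1.4791)–(0.28543, 0.20739, 1.4791)  len=0.2180
  (v4,v5,v2) [--+] → (-0.109017, 0.335543, 1.4791)–(0.109017, 0.335543, 1.4791)  len=0.2180
  (v5,v6,v2) [--+] → (-0.28543, 0.20739, 1.4791)–(-0.109017, 0.335543, 1.4791)  len=0.2180
  (v6,v7,v2) [--+] → (-0.352826, 0, 1.4791)–(-0.28543, 0.20739, 1.4791)  len=0.2181
  (v7,v8,v2) [--+] → (-0.28543, -0.20739, 1.4791)–(-0.352826, 0, 1.4791)  len=0.2181
  (v8,v9,v2) [--+] → (-0.109017, -0.335543, 1.4791)–(-0.28543, -0.20739, 1.4791)  len=0.2180
  (v9,v10,v2) [--+] → (0.109017, -0.335543, 1.4791)–(-0.109017, -0.335543, 1.4791)  len=0.2180
  (v10,v11,v2) [--+] → (0.28543, -0.20739, 1.4791)–(0.109017, -0.335543, 1.4791)  len=0.2180
  (v11,v1,v2) [--+] → (0.352826, 0, 1.4791)–(0.28543, -0.20739, 1.4791)  len=0.2181

Chained into 1 loop(s):
  loop 1: 10 segments, perimeter = 2.1805
Total perimeter = 2.181
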